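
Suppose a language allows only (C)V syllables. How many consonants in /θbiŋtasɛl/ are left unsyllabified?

The consonants /θ/, /ŋ/, /l/ cannot be parsed into a legal (C)V syllable (no codas are permitted; onsets are limited to one consonant).

3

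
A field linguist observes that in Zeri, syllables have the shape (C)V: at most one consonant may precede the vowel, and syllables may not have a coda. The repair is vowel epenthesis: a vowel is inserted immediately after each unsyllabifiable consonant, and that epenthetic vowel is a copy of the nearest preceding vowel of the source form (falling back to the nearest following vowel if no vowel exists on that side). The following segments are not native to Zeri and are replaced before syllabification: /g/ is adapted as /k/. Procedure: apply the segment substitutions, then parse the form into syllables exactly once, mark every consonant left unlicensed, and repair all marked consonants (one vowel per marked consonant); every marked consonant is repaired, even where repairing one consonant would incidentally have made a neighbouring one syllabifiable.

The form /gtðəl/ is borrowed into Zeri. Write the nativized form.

Substitution: /g/ → /k/, giving /ktðəl/.
Syllabifying with onset maximization leaves /k/, /t/, /l/ stranded (no codas are permitted; onsets are limited to one consonant).
Each unlicensed consonant becomes the onset of a new syllable: /k/ → /kə/, /t/ → /tə/, /l/ → /lə/.

kətəðələ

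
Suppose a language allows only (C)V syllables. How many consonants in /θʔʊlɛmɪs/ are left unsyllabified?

Syllabifying with onset maximization leaves /θ/, /s/ stranded (no codas are permitted; onsets are limited to one consonant).

2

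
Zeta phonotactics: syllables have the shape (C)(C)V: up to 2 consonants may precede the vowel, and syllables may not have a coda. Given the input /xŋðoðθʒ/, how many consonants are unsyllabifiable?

4

The consonants /x/, /ð/, /θ/, /ʒ/ cannot be parsed into a legal (C)(C)V syllable (no codas are permitted; onsets may contain at most 2 consonants).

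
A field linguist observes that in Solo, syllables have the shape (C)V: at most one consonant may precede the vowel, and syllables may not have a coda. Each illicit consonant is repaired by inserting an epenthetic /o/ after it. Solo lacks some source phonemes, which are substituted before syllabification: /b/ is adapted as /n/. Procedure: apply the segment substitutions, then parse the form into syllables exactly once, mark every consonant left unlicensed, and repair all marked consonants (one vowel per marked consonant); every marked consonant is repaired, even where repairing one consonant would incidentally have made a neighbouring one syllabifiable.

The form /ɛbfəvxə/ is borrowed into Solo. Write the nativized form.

ɛnofəvoxə

Substitution: /b/ → /n/, giving /ɛnfəvxə/.
Under (C)V, the unsyllabifiable consonants are /n/, /v/ (no codas are permitted; onsets are limited to one consonant).
Each unlicensed consonant becomes the onset of a new syllable: /n/ → /no/, /v/ → /vo/.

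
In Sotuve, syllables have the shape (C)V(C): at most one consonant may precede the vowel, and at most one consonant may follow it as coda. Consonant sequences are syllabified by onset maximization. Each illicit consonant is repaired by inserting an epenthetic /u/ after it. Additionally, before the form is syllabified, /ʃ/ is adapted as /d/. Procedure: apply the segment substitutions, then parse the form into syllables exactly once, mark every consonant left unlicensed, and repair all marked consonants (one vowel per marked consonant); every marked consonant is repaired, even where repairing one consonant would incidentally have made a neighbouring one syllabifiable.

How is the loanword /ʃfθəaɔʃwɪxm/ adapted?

dufuθəaɔdwɪxmu

Substitution: /ʃ/ → /d/, giving /dfθəaɔdwɪxm/.
The consonants /d/, /f/, /m/ cannot be parsed into a legal (C)V(C) syllable (at most one coda consonant is licensed; onsets are limited to one consonant).
Epenthesis after each stranded consonant: /d/ → /du/, /f/ → /fu/, /m/ → /mu/.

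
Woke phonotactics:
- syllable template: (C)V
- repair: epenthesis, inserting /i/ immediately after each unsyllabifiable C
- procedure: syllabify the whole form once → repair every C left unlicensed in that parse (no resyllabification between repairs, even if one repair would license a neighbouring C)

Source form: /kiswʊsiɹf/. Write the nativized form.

Under (C)V, the unsyllabifiable consonants are /s/, /ɹ/, /f/ (no codas are permitted; onsets are limited to one consonant).
Each unlicensed consonant becomes the onset of a new syllable: /s/ → /si/, /ɹ/ → /ɹi/, /f/ → /fi/.

kisiwʊsiɹifi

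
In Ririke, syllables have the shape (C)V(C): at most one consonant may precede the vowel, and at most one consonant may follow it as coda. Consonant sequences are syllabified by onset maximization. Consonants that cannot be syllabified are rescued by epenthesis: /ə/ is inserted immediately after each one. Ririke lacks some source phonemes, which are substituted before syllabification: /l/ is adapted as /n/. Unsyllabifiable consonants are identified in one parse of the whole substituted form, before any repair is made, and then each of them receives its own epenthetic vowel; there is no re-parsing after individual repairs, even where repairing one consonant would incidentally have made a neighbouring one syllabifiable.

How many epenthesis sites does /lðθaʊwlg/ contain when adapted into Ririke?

After substitution the input is /nðθaʊwng/.
The unsyllabifiable consonants are /n/, /ð/, /n/, /g/; each receives one epenthetic vowel.

4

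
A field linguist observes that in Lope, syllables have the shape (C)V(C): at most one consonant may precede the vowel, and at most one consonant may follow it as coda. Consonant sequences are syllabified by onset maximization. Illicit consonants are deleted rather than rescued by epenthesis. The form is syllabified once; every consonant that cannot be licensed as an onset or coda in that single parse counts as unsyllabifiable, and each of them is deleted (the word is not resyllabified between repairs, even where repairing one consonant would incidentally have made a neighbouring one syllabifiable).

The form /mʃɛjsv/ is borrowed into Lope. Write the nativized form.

ʃɛj

Syllabifying with onset maximization leaves /m/, /s/, /v/ stranded (at most one coda consonant is licensed; onsets are limited to one consonant).
Deleting the stranded consonants removes /m/, /s/, /v/.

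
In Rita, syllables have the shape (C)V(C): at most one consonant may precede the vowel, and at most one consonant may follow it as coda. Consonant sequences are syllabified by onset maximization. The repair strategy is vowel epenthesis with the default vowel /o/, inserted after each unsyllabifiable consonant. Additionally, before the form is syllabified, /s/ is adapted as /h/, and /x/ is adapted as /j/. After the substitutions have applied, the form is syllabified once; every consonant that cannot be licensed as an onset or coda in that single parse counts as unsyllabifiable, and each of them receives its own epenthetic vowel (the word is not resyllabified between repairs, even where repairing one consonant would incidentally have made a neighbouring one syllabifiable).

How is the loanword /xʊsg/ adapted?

jʊhgo

Substitution: /x/ → /j/, /s/ → /h/, giving /jʊhg/.
Syllabifying with onset maximization leaves /g/ stranded (at most one coda consonant is licensed; onsets are limited to one consonant).
Each unlicensed consonant becomes the onset of a new syllable: /g/ → /go/.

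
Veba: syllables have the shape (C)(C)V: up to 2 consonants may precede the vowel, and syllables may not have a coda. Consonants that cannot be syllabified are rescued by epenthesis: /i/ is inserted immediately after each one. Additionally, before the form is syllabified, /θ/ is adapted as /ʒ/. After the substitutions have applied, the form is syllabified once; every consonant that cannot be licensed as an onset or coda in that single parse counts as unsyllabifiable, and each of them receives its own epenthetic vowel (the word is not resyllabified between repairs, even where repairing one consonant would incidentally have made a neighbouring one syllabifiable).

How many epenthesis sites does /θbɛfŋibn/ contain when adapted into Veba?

After substitution the input is /ʒbɛfŋibn/.
The unsyllabifiable consonants are /b/, /n/; each receives one epenthetic vowel.

2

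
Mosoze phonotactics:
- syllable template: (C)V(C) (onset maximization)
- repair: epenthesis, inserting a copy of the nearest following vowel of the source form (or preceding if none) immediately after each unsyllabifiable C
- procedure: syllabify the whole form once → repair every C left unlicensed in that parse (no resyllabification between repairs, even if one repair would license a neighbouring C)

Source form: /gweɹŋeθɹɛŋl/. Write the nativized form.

geweɹŋeθɹɛŋlɛ

Syllabifying with onset maximization leaves /g/, /l/ stranded (at most one coda consonant is licensed; onsets are limited to one consonant).
Inserting the epenthetic vowel yields /g/ → /ge/, /l/ → /lɛ/.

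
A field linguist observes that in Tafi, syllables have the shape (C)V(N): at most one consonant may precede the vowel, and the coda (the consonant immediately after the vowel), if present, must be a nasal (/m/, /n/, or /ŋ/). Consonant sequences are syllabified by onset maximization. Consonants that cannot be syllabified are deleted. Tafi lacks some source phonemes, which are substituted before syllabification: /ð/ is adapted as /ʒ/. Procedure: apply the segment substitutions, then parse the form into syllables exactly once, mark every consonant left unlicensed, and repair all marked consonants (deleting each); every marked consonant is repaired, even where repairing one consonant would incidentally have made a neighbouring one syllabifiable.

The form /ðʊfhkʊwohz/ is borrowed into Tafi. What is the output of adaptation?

Substitution: /ð/ → /ʒ/, giving /ʒʊfhkʊwohz/.
Syllabifying with onset maximization leaves /f/, /h/, /h/, /z/ stranded (only a nasal (/m/, /n/, or /ŋ/) is licensed in coda position; onsets are limited to one consonant).
Deleting the stranded consonants removes /f/, /h/, /h/, /z/.

ʒʊkʊwo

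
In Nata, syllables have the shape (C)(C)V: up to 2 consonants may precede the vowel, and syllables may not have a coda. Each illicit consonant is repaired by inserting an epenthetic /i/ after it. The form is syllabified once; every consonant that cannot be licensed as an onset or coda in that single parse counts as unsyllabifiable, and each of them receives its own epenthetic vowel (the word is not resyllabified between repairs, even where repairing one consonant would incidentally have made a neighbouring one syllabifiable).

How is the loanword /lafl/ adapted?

lafili

Syllabifying with onset maximization leaves /f/, /l/ stranded (no codas are permitted; onsets may contain at most 2 consonants).
Inserting the epenthetic vowel yields /f/ → /fi/, /l/ → /li/.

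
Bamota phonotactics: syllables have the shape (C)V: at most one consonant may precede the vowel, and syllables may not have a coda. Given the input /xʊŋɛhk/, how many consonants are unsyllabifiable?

Syllabifying with onset maximization leaves /h/, /k/ stranded (no codas are permitted; onsets are limited to one consonant).

2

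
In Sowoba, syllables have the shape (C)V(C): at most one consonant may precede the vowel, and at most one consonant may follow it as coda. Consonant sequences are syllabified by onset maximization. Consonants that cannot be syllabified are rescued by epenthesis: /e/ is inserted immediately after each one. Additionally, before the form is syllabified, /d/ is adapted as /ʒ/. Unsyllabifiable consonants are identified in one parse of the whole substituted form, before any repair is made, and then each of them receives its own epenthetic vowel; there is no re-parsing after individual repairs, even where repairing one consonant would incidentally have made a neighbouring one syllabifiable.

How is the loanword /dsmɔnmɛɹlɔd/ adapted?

Substitution: /d/ → /ʒ/, giving /ʒsmɔnmɛɹlɔʒ/.
The consonants /ʒ/, /s/ cannot be parsed into a legal (C)V(C) syllable (at most one coda consonant is licensed; onsets are limited to one consonant).
Each unlicensed consonant becomes the onset of a new syllable: /ʒ/ → /ʒe/, /s/ → /se/.

ʒesemɔnmɛɹlɔʒ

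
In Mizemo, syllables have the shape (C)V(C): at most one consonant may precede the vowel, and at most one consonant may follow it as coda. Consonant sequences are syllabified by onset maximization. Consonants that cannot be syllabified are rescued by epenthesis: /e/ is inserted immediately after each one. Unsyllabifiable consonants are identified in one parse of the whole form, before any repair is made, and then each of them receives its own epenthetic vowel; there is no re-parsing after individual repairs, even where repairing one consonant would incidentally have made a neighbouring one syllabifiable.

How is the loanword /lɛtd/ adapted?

lɛtde

Under (C)V(C), the unsyllabifiable consonants are /d/ (at most one coda consonant is licensed; onsets are limited to one consonant).
Inserting the epenthetic vowel yields /d/ → /de/.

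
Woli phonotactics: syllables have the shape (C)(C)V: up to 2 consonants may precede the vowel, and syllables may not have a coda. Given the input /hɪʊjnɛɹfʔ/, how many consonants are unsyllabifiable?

Syllabifying with onset maximization leaves /ɹ/, /f/, /ʔ/ stranded (no codas are permitted; onsets may contain at most 2 consonants).

3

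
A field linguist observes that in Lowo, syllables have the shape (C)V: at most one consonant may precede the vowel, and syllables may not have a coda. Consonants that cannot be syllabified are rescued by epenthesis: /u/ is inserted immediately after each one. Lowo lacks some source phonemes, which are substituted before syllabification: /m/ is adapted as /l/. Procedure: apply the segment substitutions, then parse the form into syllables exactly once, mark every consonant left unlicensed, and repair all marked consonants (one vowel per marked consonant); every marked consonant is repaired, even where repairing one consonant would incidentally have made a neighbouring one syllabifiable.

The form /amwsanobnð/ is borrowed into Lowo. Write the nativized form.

aluwusanobunuðu

Substitution: /m/ → /l/, giving /alwsanobnð/.
Under (C)V, the unsyllabifiable consonants are /l/, /w/, /b/, /n/, /ð/ (no codas are permitted; onsets are limited to one consonant).
Each unlicensed consonant becomes the onset of a new syllable: /l/ → /lu/, /w/ → /wu/, /b/ → /bu/, /n/ → /nu/, /ð/ → /ðu/.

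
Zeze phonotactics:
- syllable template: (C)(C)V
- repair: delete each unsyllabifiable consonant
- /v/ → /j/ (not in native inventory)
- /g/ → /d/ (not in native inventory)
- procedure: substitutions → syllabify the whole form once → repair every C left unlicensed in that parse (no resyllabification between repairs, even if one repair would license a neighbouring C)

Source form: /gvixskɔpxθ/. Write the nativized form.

djiskɔ

Substitution: /g/ → /d/, /v/ → /j/, giving /djixskɔpxθ/.
The consonants /x/, /p/, /x/, /θ/ cannot be parsed into a legal (C)(C)V syllable (no codas are permitted; onsets may contain at most 2 consonants).
Deletion applies to /x/, /p/, /x/, /θ/.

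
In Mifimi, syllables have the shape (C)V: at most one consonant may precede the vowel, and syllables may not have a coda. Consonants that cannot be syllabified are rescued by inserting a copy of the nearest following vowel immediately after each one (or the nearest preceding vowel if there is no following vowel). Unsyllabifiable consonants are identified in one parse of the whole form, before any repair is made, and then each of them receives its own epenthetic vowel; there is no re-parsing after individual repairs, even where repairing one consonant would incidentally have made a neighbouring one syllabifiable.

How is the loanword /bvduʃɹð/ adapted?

Syllabifying with onset maximization leaves /b/, /v/, /ʃ/, /ɹ/, /ð/ stranded (no codas are permitted; onsets are limited to one consonant).
Inserting the epenthetic vowel yields /b/ → /bu/, /v/ → /vu/, /ʃ/ → /ʃu/, /ɹ/ → /ɹu/, /ð/ → /ðu/.

buvuduʃuɹuðu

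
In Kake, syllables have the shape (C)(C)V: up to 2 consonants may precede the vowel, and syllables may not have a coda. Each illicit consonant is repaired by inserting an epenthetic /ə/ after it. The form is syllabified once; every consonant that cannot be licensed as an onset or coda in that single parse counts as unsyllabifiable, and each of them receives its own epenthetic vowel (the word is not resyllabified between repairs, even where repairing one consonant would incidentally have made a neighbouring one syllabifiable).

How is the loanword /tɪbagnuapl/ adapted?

tɪbagnuapələ

The consonants /p/, /l/ cannot be parsed into a legal (C)(C)V syllable (no codas are permitted; onsets may contain at most 2 consonants).
Inserting the epenthetic vowel yields /p/ → /pə/, /l/ → /lə/.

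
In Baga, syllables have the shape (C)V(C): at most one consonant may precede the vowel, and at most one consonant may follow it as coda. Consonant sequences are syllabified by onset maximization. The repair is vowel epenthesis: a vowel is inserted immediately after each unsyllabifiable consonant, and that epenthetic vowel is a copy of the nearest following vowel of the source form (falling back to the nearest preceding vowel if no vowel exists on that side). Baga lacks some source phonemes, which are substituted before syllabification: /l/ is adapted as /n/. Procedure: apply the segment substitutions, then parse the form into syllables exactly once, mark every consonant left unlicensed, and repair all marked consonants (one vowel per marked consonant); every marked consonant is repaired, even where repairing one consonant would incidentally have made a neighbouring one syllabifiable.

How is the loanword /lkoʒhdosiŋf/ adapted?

Substitution: /l/ → /n/, giving /nkoʒhdosiŋf/.
Under (C)V(C), the unsyllabifiable consonants are /n/, /h/, /f/ (at most one coda consonant is licensed; onsets are limited to one consonant).
Epenthesis after each stranded consonant: /n/ → /no/, /h/ → /ho/, /f/ → /fi/.

nokoʒhodosiŋfi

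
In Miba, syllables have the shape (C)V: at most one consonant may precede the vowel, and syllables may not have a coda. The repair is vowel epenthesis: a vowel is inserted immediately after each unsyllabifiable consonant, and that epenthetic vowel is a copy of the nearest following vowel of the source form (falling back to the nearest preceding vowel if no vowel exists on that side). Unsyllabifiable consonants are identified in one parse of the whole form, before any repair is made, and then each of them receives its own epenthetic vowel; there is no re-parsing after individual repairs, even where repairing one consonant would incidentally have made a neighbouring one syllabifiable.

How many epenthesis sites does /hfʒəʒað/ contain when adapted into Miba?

3

The unsyllabifiable consonants are /h/, /f/, /ð/; each receives one epenthetic vowel.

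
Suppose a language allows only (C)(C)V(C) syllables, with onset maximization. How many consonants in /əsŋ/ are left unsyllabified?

The consonants /ŋ/ cannot be parsed into a legal (C)(C)V(C) syllable (at most one coda consonant is licensed; onsets may contain at most 2 consonants).

1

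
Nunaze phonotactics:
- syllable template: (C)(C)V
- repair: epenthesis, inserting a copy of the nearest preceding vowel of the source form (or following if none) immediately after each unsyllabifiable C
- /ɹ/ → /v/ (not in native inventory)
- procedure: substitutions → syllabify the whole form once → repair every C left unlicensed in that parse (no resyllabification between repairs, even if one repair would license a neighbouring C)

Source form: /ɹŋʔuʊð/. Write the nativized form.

vuŋʔuʊðʊ

Substitution: /ɹ/ → /v/, giving /vŋʔuʊð/.
The consonants /v/, /ð/ cannot be parsed into a legal (C)(C)V syllable (no codas are permitted; onsets may contain at most 2 consonants).
Each unlicensed consonant becomes the onset of a new syllable: /v/ → /vu/, /ð/ → /ðʊ/.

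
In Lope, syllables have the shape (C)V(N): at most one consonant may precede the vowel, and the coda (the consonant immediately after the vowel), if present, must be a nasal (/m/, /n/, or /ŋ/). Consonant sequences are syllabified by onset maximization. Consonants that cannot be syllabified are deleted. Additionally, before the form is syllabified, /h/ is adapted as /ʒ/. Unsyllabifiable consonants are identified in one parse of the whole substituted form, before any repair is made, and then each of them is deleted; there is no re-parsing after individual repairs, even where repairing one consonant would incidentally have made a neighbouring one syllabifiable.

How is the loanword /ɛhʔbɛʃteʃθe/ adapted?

ɛbɛteθe

Substitution: /h/ → /ʒ/, giving /ɛʒʔbɛʃteʃθe/.
The consonants /ʒ/, /ʔ/, /ʃ/, /ʃ/ cannot be parsed into a legal (C)V(N) syllable (only a nasal (/m/, /n/, or /ŋ/) is licensed in coda position; onsets are limited to one consonant).
Deletion applies to /ʒ/, /ʔ/, /ʃ/, /ʃ/.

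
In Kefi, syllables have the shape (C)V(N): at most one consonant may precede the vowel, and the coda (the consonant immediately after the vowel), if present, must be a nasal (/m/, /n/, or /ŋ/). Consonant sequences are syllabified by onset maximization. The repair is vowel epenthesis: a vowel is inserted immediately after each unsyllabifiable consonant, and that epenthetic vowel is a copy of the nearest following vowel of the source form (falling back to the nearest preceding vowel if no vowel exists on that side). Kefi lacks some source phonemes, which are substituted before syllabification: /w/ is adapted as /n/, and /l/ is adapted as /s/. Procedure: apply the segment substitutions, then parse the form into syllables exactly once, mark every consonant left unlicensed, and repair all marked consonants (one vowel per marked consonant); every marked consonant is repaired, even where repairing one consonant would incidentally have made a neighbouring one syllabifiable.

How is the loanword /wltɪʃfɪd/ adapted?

Substitution: /w/ → /n/, /l/ → /s/, giving /nstɪʃfɪd/.
Under (C)V(N), the unsyllabifiable consonants are /n/, /s/, /ʃ/, /d/ (only a nasal (/m/, /n/, or /ŋ/) is licensed in coda position; onsets are limited to one consonant).
Epenthesis after each stranded consonant: /n/ → /nɪ/, /s/ → /sɪ/, /ʃ/ → /ʃɪ/, /d/ → /dɪ/.

nɪsɪtɪʃɪfɪdɪ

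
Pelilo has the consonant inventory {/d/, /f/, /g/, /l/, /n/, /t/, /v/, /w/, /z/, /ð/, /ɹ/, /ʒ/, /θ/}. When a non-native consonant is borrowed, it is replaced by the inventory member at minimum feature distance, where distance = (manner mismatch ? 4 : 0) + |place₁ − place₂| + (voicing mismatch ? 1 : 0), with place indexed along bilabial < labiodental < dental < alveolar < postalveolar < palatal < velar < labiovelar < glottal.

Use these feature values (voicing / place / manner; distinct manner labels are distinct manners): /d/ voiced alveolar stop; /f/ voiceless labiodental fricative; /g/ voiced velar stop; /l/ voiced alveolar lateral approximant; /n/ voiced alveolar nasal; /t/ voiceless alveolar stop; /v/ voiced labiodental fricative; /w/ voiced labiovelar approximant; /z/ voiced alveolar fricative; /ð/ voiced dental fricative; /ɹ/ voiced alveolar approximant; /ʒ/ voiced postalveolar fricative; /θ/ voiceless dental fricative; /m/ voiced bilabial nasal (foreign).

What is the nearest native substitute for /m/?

n

/n/ is closest: same manner (nasal), place distance 3 (bilabial→alveolar), same voicing; total 3. Next closest is /v/ at distance 5.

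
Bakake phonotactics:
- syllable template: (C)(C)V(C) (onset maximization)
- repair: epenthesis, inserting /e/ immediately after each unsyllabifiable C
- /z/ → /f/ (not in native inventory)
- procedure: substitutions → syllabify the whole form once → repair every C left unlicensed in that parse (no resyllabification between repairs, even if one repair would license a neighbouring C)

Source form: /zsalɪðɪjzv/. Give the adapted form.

Substitution: /z/ → /f/, giving /fsalɪðɪjfv/.
The consonants /f/, /v/ cannot be parsed into a legal (C)(C)V(C) syllable (at most one coda consonant is licensed; onsets may contain at most 2 consonants).
Epenthesis after each stranded consonant: /f/ → /fe/, /v/ → /ve/.

fsalɪðɪjfeve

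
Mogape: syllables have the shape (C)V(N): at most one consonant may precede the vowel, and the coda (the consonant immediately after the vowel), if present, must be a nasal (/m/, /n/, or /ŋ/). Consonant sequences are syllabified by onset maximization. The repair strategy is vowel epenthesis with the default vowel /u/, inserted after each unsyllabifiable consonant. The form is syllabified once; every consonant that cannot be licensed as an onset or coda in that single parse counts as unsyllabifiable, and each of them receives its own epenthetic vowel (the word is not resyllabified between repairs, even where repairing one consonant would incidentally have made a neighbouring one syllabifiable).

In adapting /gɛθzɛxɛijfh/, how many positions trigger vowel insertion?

The unsyllabifiable consonants are /θ/, /j/, /f/, /h/; each receives one epenthetic vowel.

4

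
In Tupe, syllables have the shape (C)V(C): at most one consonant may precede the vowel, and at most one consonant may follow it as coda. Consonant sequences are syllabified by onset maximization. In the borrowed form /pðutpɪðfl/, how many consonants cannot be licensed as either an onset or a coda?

Syllabifying with onset maximization leaves /p/, /f/, /l/ stranded (at most one coda consonant is licensed; onsets are limited to one consonant).

3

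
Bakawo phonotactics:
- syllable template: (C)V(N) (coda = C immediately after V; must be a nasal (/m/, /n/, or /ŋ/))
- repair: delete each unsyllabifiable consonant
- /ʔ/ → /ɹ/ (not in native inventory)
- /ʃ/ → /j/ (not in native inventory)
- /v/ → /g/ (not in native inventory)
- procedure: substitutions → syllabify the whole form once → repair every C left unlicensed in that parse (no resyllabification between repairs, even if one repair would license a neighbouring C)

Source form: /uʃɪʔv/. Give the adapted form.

ujɪ

Substitution: /ʃ/ → /j/, /ʔ/ → /ɹ/, /v/ → /g/, giving /ujɪɹg/.
Syllabifying with onset maximization leaves /ɹ/, /g/ stranded (only a nasal (/m/, /n/, or /ŋ/) is licensed in coda position; onsets are limited to one consonant).
Deletion applies to /ɹ/, /g/.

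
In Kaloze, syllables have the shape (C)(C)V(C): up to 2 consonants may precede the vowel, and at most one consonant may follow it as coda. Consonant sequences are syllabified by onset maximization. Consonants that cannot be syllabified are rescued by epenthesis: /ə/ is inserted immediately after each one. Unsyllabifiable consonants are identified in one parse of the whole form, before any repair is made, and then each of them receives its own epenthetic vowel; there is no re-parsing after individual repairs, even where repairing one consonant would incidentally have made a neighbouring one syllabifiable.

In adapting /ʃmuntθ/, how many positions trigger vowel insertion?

The unsyllabifiable consonants are /t/, /θ/; each receives one epenthetic vowel.

2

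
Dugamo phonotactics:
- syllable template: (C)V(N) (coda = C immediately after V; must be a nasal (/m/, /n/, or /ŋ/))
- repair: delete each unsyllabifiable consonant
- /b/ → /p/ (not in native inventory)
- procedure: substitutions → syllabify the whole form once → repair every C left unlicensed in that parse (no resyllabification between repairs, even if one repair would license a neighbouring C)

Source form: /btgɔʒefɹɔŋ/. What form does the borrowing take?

Substitution: /b/ → /p/, giving /ptgɔʒefɹɔŋ/.
Syllabifying with onset maximization leaves /p/, /t/, /f/ stranded (only a nasal (/m/, /n/, or /ŋ/) is licensed in coda position; onsets are limited to one consonant).
Deleting the stranded consonants removes /p/, /t/, /f/.

gɔʒeɹɔŋ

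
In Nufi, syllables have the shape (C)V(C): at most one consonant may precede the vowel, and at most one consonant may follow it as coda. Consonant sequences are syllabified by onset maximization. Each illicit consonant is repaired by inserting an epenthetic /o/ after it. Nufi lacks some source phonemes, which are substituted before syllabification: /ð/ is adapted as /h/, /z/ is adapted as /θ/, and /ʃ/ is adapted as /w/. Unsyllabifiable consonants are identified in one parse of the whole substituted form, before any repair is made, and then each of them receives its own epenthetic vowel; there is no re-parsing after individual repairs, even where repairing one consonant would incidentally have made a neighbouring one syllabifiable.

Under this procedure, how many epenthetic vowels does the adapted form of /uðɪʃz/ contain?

1

After substitution the input is /uhɪwθ/.
The unsyllabifiable consonants are /θ/; each receives one epenthetic vowel.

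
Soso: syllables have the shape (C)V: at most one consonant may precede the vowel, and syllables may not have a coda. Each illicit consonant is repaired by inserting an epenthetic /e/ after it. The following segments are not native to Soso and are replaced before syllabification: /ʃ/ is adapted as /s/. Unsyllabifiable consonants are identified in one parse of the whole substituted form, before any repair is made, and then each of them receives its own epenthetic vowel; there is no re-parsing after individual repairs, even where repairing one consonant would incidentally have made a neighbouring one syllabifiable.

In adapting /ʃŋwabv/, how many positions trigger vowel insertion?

4

After substitution the input is /sŋwabv/.
The unsyllabifiable consonants are /s/, /ŋ/, /b/, /v/; each receives one epenthetic vowel.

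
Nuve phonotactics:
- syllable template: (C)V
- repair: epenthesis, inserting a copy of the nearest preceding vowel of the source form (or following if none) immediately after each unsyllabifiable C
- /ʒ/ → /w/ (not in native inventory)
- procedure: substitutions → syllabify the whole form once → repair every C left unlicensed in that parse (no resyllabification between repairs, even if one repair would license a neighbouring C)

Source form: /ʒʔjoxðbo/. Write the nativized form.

Substitution: /ʒ/ → /w/, giving /wʔjoxðbo/.
Under (C)V, the unsyllabifiable consonants are /w/, /ʔ/, /x/, /ð/ (no codas are permitted; onsets are limited to one consonant).
Each unlicensed consonant becomes the onset of a new syllable: /w/ → /wo/, /ʔ/ → /ʔo/, /x/ → /xo/, /ð/ → /ðo/.

woʔojoxoðobo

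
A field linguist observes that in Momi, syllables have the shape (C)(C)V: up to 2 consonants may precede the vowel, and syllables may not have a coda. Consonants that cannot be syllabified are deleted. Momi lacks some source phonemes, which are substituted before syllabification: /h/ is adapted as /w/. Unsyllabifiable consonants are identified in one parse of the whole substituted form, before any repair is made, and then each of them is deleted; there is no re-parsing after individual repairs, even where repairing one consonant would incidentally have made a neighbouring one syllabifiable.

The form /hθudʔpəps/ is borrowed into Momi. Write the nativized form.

wθuʔpə

Substitution: /h/ → /w/, giving /wθudʔpəps/.
Syllabifying with onset maximization leaves /d/, /p/, /s/ stranded (no codas are permitted; onsets may contain at most 2 consonants).
Deleting the stranded consonants removes /d/, /p/, /s/.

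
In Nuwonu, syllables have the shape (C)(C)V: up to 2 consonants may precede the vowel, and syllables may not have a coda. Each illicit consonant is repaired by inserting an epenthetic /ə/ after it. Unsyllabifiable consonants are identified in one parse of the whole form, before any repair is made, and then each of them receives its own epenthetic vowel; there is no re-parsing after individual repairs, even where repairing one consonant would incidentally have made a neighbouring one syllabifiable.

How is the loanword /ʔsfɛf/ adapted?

Syllabifying with onset maximization leaves /ʔ/, /f/ stranded (no codas are permitted; onsets may contain at most 2 consonants).
Each unlicensed consonant becomes the onset of a new syllable: /ʔ/ → /ʔə/, /f/ → /fə/.

ʔəsfɛfə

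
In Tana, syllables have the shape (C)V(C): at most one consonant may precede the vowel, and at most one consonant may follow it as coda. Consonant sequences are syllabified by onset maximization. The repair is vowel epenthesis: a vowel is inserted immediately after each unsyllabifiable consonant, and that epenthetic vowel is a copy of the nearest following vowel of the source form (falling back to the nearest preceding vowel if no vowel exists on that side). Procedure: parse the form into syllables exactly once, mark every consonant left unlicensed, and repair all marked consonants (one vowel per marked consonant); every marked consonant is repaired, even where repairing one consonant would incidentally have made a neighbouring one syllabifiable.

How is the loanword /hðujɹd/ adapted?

huðujɹudu

Under (C)V(C), the unsyllabifiable consonants are /h/, /ɹ/, /d/ (at most one coda consonant is licensed; onsets are limited to one consonant).
Inserting the epenthetic vowel yields /h/ → /hu/, /ɹ/ → /ɹu/, /d/ → /du/.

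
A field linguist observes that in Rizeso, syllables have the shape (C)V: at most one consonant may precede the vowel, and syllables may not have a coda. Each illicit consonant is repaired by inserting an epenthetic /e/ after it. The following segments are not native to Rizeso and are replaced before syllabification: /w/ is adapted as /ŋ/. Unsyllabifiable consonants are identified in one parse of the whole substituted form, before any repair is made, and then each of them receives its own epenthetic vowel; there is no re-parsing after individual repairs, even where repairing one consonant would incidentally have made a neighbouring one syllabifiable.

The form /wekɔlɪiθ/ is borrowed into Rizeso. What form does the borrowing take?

Substitution: /w/ → /ŋ/, giving /ŋekɔlɪiθ/.
The consonants /θ/ cannot be parsed into a legal (C)V syllable (no codas are permitted; onsets are limited to one consonant).
Each unlicensed consonant becomes the onset of a new syllable: /θ/ → /θe/.

ŋekɔlɪiθe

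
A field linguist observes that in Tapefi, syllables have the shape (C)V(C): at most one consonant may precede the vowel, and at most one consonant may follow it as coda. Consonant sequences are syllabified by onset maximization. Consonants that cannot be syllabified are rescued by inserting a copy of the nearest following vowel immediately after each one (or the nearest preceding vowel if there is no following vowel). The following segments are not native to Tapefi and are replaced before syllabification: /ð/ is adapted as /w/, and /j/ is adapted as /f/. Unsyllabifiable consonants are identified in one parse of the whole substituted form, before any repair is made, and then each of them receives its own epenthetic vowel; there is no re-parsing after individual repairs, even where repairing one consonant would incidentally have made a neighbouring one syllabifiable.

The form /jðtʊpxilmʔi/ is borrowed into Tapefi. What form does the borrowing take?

fʊwʊtʊpxilmiʔi

Substitution: /j/ → /f/, /ð/ → /w/, giving /fwtʊpxilmʔi/.
Syllabifying with onset maximization leaves /f/, /w/, /m/ stranded (at most one coda consonant is licensed; onsets are limited to one consonant).
Inserting the epenthetic vowel yields /f/ → /fʊ/, /w/ → /wʊ/, /m/ → /mi/.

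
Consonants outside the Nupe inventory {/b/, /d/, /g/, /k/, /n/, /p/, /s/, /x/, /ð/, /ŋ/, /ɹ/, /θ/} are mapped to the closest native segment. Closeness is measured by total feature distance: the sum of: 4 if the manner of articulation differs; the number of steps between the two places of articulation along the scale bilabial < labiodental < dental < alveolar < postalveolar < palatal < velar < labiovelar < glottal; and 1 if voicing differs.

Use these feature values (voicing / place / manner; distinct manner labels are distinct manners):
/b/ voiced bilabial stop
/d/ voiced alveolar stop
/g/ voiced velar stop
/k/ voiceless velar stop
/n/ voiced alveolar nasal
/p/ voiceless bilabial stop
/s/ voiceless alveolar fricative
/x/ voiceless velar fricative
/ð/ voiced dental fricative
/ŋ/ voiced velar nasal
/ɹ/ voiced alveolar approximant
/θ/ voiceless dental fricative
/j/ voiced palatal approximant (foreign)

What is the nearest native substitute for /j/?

/ɹ/ is closest: same manner (approximant), place distance 2 (palatal→alveolar), same voicing; total 2. Next closest is /g/ at distance 5.

ɹ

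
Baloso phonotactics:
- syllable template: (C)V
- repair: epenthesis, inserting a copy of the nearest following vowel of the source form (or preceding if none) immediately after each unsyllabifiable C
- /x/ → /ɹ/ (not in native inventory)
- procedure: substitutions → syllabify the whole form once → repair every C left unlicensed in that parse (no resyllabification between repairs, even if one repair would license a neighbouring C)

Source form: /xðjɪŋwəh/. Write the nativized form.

Substitution: /x/ → /ɹ/, giving /ɹðjɪŋwəh/.
Syllabifying with onset maximization leaves /ɹ/, /ð/, /ŋ/, /h/ stranded (no codas are permitted; onsets are limited to one consonant).
Inserting the epenthetic vowel yields /ɹ/ → /ɹɪ/, /ð/ → /ðɪ/, /ŋ/ → /ŋə/, /h/ → /hə/.

ɹɪðɪjɪŋəwəhə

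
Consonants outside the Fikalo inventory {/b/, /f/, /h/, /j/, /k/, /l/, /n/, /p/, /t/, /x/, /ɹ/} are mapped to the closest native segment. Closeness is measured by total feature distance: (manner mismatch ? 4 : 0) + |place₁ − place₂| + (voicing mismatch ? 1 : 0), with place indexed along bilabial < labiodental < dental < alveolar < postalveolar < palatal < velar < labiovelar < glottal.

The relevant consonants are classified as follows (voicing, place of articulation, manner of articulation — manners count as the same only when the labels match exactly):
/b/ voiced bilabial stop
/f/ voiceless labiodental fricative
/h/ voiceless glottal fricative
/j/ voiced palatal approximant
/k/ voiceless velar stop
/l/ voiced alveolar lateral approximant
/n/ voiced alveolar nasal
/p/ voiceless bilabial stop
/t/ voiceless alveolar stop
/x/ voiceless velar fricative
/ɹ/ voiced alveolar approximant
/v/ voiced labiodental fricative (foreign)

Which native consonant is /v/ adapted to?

/f/ is closest: same manner (fricative), place distance 0 (labiodental→labiodental), voicing differs (+1); total 1. Next closest is /b/ at distance 5.

f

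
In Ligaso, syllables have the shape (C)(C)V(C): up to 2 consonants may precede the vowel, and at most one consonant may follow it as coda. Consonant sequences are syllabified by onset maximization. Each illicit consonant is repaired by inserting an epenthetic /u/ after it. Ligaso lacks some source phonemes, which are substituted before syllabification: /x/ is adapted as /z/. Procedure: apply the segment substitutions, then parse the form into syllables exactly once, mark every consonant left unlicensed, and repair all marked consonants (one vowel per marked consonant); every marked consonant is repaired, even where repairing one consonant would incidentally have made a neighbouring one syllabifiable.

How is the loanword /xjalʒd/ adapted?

zjalʒudu

Substitution: /x/ → /z/, giving /zjalʒd/.
The consonants /ʒ/, /d/ cannot be parsed into a legal (C)(C)V(C) syllable (at most one coda consonant is licensed; onsets may contain at most 2 consonants).
Each unlicensed consonant becomes the onset of a new syllable: /ʒ/ → /ʒu/, /d/ → /du/.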